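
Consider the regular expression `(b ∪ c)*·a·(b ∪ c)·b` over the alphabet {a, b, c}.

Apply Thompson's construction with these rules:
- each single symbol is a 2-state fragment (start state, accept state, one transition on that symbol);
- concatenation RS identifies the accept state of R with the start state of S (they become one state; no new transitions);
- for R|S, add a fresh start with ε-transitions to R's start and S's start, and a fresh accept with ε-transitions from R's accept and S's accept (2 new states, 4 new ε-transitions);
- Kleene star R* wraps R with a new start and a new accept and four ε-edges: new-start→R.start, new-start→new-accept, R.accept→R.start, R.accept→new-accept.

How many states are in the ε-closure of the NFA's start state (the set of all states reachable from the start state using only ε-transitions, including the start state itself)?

5

Let C(F) = |ε-closure(F.start)| within fragment F, and note whether F accepts ε. Symbol fragments have C = 1 and do not accept ε. Then:
  b ∪ c — new start ε-reaches every alternative's start; none of them accept ε, so the new accept is not reached: |ε-closure| = 1 + 1 + 1 = 3
  (b ∪ c)* — new start has ε-edges to the inner start and to the new accept, so |ε-closure| = 2 + 3 = 5
  b ∪ c — |ε-closure| = 1 + 1 + 1 = 3 (the new accept is not ε-reachable since no branch accepts ε)
  (b ∪ c)*·a·(b ∪ c)·b — |ε-closure| = 5 + (1−1) = 5 (closure spills across the concat boundary because the left factor accepts ε)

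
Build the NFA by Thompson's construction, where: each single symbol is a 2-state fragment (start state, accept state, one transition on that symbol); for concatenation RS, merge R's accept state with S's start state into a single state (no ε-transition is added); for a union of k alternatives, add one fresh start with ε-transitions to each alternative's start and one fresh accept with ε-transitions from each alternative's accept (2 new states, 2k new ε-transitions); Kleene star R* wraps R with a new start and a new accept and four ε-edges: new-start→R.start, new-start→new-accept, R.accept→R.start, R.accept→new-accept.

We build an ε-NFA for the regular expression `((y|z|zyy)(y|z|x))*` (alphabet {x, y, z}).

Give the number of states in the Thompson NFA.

19

Bottom-up over the parse tree:
Each of the 8 symbol leaves contributes a 2-state fragment.
  zyy : 4 states
  y|z|zyy : 10 states
  y|z|x : 8 states
  (y|z|zyy)(y|z|x) : 17 states
  ((y|z|zyy)(y|z|x))* : 19 states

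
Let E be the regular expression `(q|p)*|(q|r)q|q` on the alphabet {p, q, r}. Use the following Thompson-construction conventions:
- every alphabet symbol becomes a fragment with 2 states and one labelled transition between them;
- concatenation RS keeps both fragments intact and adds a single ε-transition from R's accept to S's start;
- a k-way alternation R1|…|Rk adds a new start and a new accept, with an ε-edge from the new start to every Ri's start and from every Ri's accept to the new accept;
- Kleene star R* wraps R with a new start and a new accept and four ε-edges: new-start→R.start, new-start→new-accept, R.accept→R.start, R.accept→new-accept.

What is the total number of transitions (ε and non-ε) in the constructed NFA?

By structural recursion:
Each of the 6 symbol leaves contributes 1 transition (1 symbol, 0 ε).
  q|p — 6 transitions (2 symbol, 4 ε)
  (q|p)* — 10 transitions (2 symbol, 8 ε)
  q|r — 6 transitions (2 symbol, 4 ε)
  (q|r)q — 8 transitions (3 symbol, 5 ε)
  (q|p)*|(q|r)q|q — 25 transitions (6 symbol, 19 ε)

25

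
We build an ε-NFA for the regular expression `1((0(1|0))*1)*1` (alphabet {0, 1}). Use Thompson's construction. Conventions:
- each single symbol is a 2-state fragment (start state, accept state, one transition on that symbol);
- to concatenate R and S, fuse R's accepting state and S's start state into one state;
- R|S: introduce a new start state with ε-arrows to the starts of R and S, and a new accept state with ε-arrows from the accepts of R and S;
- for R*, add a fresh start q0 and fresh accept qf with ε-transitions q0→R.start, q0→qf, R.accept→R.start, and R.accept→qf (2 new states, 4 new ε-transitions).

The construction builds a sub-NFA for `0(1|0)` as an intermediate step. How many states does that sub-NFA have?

Fragment for `0(1|0)`:
Each of the 3 symbol leaves contributes a 2-state fragment.
  1|0 : 6 states
  0(1|0) : 7 states

7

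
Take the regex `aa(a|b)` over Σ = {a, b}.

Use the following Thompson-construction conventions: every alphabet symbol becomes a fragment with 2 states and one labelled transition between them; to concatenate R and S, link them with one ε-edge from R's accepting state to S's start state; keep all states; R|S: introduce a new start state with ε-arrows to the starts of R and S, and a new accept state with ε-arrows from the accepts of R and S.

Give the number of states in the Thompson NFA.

10

Bottom-up over the parse tree:
Each of the 4 symbol leaves contributes a 2-state fragment.
  a|b : 6 states
  aa(a|b) : 10 states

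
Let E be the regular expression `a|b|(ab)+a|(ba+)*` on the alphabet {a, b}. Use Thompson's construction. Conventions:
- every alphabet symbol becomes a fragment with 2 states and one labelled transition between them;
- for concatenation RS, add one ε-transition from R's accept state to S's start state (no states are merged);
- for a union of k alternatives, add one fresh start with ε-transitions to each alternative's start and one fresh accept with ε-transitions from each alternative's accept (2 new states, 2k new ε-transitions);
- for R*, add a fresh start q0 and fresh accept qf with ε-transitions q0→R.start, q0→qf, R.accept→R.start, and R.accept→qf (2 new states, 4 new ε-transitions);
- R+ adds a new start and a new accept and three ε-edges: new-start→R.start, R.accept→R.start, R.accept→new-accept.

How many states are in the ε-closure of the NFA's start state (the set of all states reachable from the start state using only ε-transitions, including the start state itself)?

9

Compute the ε-closure size of each fragment's start state recursively; a symbol fragment's start has no outgoing ε-edge, so its closure is just itself (size 1).
  ab : |closure| equals the left operand's closure size = 1 (its accept is not ε-reachable, so the closure stops there)
  (ab)+ : new start ε-reaches only the body's start; the new accept needs a symbol first: |closure| = 1 + 1 = 2
  (ab)+a : same as the first factor's closure: |closure| = 2
  a+ : new start ε-reaches only the body's start; the new accept needs a symbol first: |closure| = 1 + 1 = 2
  ba+ : |closure| equals the left operand's closure size = 1 (its accept is not ε-reachable, so the closure stops there)
  (ba+)* : new start has ε-edges to the inner start and to the new accept, so |closure| = 2 + 1 = 3
  a|b|(ab)+a|(ba+)* : new start ε-reaches every alternative's start; at least one alternative accepts ε, so the union's new accept is reached too: |closure| = 1 + 1 + 1 + 2 + 3 + 1 = 9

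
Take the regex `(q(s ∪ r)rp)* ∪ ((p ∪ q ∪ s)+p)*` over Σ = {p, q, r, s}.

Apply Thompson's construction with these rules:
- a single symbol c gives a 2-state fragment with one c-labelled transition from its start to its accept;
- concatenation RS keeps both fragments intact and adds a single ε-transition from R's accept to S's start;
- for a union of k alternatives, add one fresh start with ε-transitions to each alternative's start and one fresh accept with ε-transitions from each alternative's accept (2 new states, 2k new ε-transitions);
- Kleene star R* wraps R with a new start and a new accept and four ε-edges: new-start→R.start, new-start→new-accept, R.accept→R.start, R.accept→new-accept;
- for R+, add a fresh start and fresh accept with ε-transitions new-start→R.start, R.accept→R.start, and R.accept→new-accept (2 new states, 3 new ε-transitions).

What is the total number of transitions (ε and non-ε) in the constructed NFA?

By structural recursion:
Each of the 9 symbol leaves contributes 1 transition (1 symbol, 0 ε).
  s ∪ r → 6 transitions (2 symbol, 4 ε)
  q(s ∪ r)rp → 12 transitions (5 symbol, 7 ε)
  (q(s ∪ r)rp)* → 16 transitions (5 symbol, 11 ε)
  p ∪ q ∪ s → 9 transitions (3 symbol, 6 ε)
  (p ∪ q ∪ s)+ → 12 transitions (3 symbol, 9 ε)
  (p ∪ q ∪ s)+p → 14 transitions (4 symbol, 10 ε)
  ((p ∪ q ∪ s)+p)* → 18 transitions (4 symbol, 14 ε)
  (q(s ∪ r)rp)* ∪ ((p ∪ q ∪ s)+p)* → 38 transitions (9 symbol, 29 ε)

38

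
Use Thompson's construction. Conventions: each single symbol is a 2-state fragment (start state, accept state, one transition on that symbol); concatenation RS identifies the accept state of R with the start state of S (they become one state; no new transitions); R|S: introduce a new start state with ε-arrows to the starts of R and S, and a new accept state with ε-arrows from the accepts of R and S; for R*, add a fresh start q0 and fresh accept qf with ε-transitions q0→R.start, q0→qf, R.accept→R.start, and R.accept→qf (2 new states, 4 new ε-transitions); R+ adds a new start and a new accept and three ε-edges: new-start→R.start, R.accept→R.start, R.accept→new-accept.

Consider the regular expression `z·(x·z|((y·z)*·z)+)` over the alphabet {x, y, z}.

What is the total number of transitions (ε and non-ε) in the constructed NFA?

Recursing over subexpressions:
Each of the 6 symbol leaves contributes 1 transition (1 symbol, 0 ε).
  x·z → 2 transitions (2 symbol, 0 ε)
  y·z → 2 transitions (2 symbol, 0 ε)
  (y·z)* → 6 transitions (2 symbol, 4 ε)
  (y·z)*·z → 7 transitions (3 symbol, 4 ε)
  ((y·z)*·z)+ → 10 transitions (3 symbol, 7 ε)
  x·z|((y·z)*·z)+ → 16 transitions (5 symbol, 11 ε)
  z·(x·z|((y·z)*·z)+) → 17 transitions (6 symbol, 11 ε)

17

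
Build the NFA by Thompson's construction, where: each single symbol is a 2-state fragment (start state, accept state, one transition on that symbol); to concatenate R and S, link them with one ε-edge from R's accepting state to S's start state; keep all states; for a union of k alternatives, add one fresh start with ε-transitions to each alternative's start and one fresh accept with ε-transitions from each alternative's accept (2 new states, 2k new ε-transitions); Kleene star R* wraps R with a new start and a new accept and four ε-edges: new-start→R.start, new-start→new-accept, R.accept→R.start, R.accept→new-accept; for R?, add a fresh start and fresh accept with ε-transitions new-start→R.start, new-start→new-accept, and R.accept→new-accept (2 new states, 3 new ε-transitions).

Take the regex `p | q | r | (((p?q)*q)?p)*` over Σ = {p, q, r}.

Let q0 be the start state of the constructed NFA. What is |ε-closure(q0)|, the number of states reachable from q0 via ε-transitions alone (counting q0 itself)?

17

Compute the ε-closure size of each fragment's start state recursively; a symbol fragment's start has no outgoing ε-edge, so its closure is just itself (size 1).
  p? — |ε-closure| = 1 (new start) + 1 (body) + 1 (new accept, via ε) = 3
  p?q — the left operand accepts ε, so the closure extends into the next operand (via the concat ε-link); |ε-closure| = 3 + 1 = 4
  (p?q)* — new start has ε-edges to the inner start and to the new accept, so |ε-closure| = 2 + 4 = 6
  (p?q)*q — the left operand accepts ε, so the closure extends into the next operand (via the concat ε-link); |ε-closure| = 6 + 1 = 7
  ((p?q)*q)? — |ε-closure| = 1 (new start) + 7 (body) + 1 (new accept, via ε) = 9
  ((p?q)*q)?p — |ε-closure| = 9 + 1 = 10 (closure spills across the concat boundary because the left factor accepts ε)
  (((p?q)*q)?p)* — new start has ε-edges to the inner start and to the new accept, so |ε-closure| = 2 + 10 = 12
  p | q | r | (((p?q)*q)?p)* — new start ε-reaches every alternative's start; at least one alternative accepts ε, so the union's new accept is reached too: |ε-closure| = 1 + 1 + 1 + 1 + 12 + 1 = 17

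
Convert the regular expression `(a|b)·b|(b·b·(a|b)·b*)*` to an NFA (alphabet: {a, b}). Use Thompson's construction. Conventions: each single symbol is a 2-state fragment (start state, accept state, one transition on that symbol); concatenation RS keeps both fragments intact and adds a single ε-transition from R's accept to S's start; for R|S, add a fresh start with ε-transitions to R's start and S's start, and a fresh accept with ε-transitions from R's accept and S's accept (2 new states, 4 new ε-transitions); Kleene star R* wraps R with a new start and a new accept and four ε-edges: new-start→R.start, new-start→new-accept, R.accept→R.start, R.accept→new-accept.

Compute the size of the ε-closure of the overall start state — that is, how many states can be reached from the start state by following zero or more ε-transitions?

8

Work bottom-up. For each fragment F, track |ε-closure(F.start)| and whether F's accept lies in that closure (i.e. whether F accepts ε). A single-symbol fragment has closure size 1 and does not accept ε.
  a|b — C = 1 + 1 + 1 = 3 (the new accept is not ε-reachable since no branch accepts ε)
  (a|b)·b — C equals the left operand's closure size = 3 (its accept is not ε-reachable, so the closure stops there)
  a|b — C = 1 + 1 + 1 = 3 (the new accept is not ε-reachable since no branch accepts ε)
  b* — the star's fresh start ε-reaches both the body's start and the fresh accept: C = 2 + 1 = 3
  b·b·(a|b)·b* — same as the first factor's closure: C = 1
  (b·b·(a|b)·b*)* — C = 1 (new start) + 1 (body) + 1 (new accept) = 3
  (a|b)·b|(b·b·(a|b)·b*)* — new start ε-reaches every alternative's start; at least one alternative accepts ε, so the union's new accept is reached too: C = 1 + 3 + 3 + 1 = 8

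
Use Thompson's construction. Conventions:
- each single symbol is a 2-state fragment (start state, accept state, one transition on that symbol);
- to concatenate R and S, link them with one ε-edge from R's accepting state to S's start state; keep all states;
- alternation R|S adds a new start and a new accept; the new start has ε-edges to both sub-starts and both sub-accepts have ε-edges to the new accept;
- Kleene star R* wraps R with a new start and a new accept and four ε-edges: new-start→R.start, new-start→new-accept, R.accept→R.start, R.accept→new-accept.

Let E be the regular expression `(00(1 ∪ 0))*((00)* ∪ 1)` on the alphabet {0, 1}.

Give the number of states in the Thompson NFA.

22

Per subexpression:
Each of the 7 symbol leaves contributes a 2-state fragment.
  1 ∪ 0 → 6 states
  00(1 ∪ 0) → 10 states
  (00(1 ∪ 0))* → 12 states
  00 → 4 states
  (00)* → 6 states
  (00)* ∪ 1 → 10 states
  (00(1 ∪ 0))*((00)* ∪ 1) → 22 states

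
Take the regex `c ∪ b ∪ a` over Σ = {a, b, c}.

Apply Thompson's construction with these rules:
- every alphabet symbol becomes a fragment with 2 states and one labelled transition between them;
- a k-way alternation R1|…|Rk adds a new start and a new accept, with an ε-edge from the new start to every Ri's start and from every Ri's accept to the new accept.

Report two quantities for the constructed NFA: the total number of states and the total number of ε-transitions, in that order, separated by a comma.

8, 6

Recursing over subexpressions:
Each of the 3 symbol leaves contributes 2 states and 0 ε-transitions.
  c ∪ b ∪ a = 8 states, 6 ε-transitions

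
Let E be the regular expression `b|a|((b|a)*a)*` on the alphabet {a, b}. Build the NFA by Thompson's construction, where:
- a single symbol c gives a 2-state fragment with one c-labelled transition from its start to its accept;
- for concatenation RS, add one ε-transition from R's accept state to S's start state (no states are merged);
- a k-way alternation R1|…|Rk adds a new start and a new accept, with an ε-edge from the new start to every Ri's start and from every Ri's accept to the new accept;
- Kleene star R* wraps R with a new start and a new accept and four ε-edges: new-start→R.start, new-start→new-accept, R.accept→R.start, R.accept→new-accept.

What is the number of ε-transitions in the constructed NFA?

19

By structural recursion:
Each of the 5 symbol leaves contributes 0 ε-transitions.
  b|a → 4 ε-transitions
  (b|a)* → 8 ε-transitions
  (b|a)*a → 9 ε-transitions
  ((b|a)*a)* → 13 ε-transitions
  b|a|((b|a)*a)* → 19 ε-transitions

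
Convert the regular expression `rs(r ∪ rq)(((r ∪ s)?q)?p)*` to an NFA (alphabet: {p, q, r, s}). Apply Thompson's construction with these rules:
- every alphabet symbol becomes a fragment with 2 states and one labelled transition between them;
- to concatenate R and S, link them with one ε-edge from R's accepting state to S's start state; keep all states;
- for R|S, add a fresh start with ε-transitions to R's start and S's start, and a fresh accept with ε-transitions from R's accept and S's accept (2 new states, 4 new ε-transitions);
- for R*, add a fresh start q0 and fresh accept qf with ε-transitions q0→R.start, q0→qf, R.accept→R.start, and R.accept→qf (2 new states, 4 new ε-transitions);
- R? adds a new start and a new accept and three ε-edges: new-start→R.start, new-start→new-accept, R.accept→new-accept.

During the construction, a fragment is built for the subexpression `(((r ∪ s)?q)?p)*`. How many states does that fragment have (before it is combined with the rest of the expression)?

Fragment for `(((r ∪ s)?q)?p)*`:
Each of the 4 symbol leaves contributes a 2-state fragment.
  r ∪ s = 6 states
  (r ∪ s)? = 8 states
  (r ∪ s)?q = 10 states
  ((r ∪ s)?q)? = 12 states
  ((r ∪ s)?q)?p = 14 states
  (((r ∪ s)?q)?p)* = 16 states

16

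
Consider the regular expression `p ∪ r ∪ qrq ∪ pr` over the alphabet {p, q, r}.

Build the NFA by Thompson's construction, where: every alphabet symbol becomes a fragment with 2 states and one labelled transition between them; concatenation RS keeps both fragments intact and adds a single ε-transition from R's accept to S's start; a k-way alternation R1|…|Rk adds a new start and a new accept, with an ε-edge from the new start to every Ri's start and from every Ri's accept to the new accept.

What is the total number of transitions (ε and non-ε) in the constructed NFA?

18

Bottom-up over the parse tree:
Each of the 7 symbol leaves contributes 1 transition (1 symbol, 0 ε).
  qrq : 5 transitions (3 symbol, 2 ε)
  pr : 3 transitions (2 symbol, 1 ε)
  p ∪ r ∪ qrq ∪ pr : 18 transitions (7 symbol, 11 ε)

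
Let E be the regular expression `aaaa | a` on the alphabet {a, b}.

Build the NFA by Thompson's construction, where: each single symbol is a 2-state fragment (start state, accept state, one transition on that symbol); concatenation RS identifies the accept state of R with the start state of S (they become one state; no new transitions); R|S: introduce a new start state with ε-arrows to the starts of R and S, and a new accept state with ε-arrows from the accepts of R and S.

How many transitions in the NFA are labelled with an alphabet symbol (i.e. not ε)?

Per subexpression:
Each of the 5 symbol leaves contributes exactly 1 symbol transition.
  aaaa → 4 symbol transitions
  aaaa | a → 5 symbol transitions

5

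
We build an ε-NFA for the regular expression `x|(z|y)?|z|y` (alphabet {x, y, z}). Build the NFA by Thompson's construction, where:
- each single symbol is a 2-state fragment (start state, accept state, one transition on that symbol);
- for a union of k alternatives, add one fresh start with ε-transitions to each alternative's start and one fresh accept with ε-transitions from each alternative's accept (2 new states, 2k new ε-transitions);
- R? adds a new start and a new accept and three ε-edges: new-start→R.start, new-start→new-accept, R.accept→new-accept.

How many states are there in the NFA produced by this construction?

Bottom-up over the parse tree:
Each of the 5 symbol leaves contributes a 2-state fragment.
  z|y = 6 states
  (z|y)? = 8 states
  x|(z|y)?|z|y = 16 states

16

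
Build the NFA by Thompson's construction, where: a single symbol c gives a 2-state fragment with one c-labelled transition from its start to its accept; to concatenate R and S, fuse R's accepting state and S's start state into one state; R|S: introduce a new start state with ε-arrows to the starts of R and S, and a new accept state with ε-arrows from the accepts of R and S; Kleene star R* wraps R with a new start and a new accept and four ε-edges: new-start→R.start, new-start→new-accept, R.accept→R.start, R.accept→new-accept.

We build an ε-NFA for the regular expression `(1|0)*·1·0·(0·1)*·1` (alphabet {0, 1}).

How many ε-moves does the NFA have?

12

By structural recursion:
Each of the 7 symbol leaves contributes 0 ε-transitions.
  1|0 → 4 ε-transitions
  (1|0)* → 8 ε-transitions
  0·1 → 0 ε-transitions
  (0·1)* → 4 ε-transitions
  (1|0)*·1·0·(0·1)*·1 → 12 ε-transitions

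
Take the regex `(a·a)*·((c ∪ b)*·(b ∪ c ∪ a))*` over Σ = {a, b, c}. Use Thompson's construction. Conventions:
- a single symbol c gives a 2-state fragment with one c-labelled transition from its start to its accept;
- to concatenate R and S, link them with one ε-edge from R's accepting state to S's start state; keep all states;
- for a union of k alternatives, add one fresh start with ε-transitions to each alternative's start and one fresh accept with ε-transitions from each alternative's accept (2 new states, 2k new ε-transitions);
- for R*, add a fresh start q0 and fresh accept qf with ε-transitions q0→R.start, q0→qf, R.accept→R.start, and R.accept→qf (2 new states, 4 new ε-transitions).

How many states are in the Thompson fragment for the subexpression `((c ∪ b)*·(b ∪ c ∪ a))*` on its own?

Fragment for `((c ∪ b)*·(b ∪ c ∪ a))*`:
Each of the 5 symbol leaves contributes a 2-state fragment.
  c ∪ b → 6 states
  (c ∪ b)* → 8 states
  b ∪ c ∪ a → 8 states
  (c ∪ b)*·(b ∪ c ∪ a) → 16 states
  ((c ∪ b)*·(b ∪ c ∪ a))* → 18 states

18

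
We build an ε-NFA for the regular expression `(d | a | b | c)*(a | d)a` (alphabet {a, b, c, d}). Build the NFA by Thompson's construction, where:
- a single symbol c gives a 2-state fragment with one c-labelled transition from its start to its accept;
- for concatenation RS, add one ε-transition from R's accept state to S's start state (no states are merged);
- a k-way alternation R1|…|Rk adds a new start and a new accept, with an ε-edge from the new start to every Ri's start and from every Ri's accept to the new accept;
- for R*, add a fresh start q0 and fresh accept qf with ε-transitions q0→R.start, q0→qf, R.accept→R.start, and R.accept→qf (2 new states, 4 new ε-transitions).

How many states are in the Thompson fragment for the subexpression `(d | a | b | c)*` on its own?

Fragment for `(d | a | b | c)*`:
Each of the 4 symbol leaves contributes a 2-state fragment.
  d | a | b | c — 10 states
  (d | a | b | c)* — 12 states

12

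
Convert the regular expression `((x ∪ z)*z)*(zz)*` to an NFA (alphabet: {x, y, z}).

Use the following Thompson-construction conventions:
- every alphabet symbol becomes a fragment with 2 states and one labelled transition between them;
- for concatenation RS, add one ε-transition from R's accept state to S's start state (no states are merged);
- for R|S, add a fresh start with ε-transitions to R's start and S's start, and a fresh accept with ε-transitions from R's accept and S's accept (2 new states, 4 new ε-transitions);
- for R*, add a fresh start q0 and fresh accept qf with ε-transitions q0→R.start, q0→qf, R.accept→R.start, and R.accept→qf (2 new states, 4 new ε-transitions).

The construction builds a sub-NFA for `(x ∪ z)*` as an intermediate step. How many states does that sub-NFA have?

8

Fragment for `(x ∪ z)*`:
Each of the 2 symbol leaves contributes a 2-state fragment.
  x ∪ z → 6 states
  (x ∪ z)* → 8 states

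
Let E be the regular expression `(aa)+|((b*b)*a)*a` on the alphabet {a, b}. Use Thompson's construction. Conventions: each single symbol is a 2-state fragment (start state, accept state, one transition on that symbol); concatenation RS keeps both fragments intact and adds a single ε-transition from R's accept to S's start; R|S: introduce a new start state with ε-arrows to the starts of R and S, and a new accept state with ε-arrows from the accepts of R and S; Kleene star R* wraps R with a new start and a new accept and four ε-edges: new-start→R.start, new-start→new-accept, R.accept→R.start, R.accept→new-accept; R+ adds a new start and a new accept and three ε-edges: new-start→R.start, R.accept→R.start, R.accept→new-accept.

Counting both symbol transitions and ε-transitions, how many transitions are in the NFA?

Bottom-up over the parse tree:
Each of the 6 symbol leaves contributes 1 transition (1 symbol, 0 ε).
  aa → 3 transitions (2 symbol, 1 ε)
  (aa)+ → 6 transitions (2 symbol, 4 ε)
  b* → 5 transitions (1 symbol, 4 ε)
  b*b → 7 transitions (2 symbol, 5 ε)
  (b*b)* → 11 transitions (2 symbol, 9 ε)
  (b*b)*a → 13 transitions (3 symbol, 10 ε)
  ((b*b)*a)* → 17 transitions (3 symbol, 14 ε)
  ((b*b)*a)*a → 19 transitions (4 symbol, 15 ε)
  (aa)+|((b*b)*a)*a → 29 transitions (6 symbol, 23 ε)

29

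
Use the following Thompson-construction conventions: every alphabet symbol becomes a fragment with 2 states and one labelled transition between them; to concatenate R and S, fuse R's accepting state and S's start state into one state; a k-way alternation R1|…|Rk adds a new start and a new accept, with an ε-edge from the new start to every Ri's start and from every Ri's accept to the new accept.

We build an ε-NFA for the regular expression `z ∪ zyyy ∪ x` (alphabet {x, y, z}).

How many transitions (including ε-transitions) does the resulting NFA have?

12

By structural recursion:
Each of the 6 symbol leaves contributes 1 transition (1 symbol, 0 ε).
  zyyy — 4 transitions (4 symbol, 0 ε)
  z ∪ zyyy ∪ x — 12 transitions (6 symbol, 6 ε)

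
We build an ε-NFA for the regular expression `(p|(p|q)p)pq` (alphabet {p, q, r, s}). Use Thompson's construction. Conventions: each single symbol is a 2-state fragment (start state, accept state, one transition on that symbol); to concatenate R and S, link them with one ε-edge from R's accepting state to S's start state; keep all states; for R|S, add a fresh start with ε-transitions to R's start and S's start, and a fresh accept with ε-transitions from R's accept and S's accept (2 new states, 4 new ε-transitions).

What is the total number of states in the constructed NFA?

16

Bottom-up over the parse tree:
Each of the 6 symbol leaves contributes a 2-state fragment.
  p|q → 6 states
  (p|q)p → 8 states
  p|(p|q)p → 12 states
  (p|(p|q)p)pq → 16 states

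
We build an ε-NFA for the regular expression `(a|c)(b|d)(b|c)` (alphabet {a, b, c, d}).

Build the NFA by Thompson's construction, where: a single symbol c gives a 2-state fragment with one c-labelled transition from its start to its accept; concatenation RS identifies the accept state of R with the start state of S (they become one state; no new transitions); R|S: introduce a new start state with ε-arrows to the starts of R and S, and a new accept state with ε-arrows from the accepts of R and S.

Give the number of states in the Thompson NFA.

16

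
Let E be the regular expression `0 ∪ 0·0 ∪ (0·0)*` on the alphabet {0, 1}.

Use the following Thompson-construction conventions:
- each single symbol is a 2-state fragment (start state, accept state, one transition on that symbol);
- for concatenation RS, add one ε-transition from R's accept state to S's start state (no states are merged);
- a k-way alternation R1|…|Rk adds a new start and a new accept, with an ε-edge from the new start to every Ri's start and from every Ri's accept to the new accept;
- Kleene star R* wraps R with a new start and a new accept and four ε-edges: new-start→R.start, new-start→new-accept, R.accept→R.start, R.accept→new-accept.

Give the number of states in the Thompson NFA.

14

Recursing over subexpressions:
Each of the 5 symbol leaves contributes a 2-state fragment.
  0·0 — 4 states
  0·0 — 4 states
  (0·0)* — 6 states
  0 ∪ 0·0 ∪ (0·0)* — 14 states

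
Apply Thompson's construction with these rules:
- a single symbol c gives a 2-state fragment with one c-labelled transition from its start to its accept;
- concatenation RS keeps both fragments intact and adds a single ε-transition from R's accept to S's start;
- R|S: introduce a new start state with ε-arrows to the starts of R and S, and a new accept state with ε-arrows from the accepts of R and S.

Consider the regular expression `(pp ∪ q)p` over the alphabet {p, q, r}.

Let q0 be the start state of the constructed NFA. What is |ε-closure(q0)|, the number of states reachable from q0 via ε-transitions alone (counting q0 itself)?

3

Let C(F) = |ε-closure(F.start)| within fragment F, and note whether F accepts ε. Symbol fragments have C = 1 and do not accept ε. Then:
  pp → |closure| equals the left operand's closure size = 1 (its accept is not ε-reachable, so the closure stops there)
  pp ∪ q → |closure| = 1 + 1 + 1 = 3 (the new accept is not ε-reachable since no branch accepts ε)
  (pp ∪ q)p → |closure| equals the left operand's closure size = 3 (its accept is not ε-reachable, so the closure stops there)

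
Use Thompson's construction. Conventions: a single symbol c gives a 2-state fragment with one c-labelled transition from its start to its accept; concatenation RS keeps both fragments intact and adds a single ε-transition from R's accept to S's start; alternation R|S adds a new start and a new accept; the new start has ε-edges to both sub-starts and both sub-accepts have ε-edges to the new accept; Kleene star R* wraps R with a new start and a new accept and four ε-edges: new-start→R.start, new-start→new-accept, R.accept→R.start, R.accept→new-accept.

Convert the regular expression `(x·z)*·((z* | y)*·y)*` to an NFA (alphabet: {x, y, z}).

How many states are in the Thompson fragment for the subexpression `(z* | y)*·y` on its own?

12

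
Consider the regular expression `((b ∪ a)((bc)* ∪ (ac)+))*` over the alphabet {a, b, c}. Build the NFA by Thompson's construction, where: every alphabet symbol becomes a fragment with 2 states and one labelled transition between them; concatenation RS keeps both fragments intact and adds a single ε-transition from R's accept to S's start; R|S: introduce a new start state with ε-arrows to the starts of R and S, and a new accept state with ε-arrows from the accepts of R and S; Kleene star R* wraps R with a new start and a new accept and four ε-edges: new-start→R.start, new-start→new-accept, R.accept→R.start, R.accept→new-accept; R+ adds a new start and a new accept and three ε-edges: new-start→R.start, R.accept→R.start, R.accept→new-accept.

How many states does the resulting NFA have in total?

22

Bottom-up over the parse tree:
Each of the 6 symbol leaves contributes a 2-state fragment.
  b ∪ a = 6 states
  bc = 4 states
  (bc)* = 6 states
  ac = 4 states
  (ac)+ = 6 states
  (bc)* ∪ (ac)+ = 14 states
  (b ∪ a)((bc)* ∪ (ac)+) = 20 states
  ((b ∪ a)((bc)* ∪ (ac)+))* = 22 states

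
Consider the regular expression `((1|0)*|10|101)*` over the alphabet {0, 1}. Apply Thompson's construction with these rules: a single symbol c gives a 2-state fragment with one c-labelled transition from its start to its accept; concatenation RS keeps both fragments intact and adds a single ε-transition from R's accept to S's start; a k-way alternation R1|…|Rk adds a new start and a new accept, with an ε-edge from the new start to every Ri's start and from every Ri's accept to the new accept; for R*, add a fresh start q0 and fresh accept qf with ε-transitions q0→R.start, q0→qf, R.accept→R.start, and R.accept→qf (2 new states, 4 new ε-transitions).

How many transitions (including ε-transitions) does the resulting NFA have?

28

Building bottom-up:
Each of the 7 symbol leaves contributes 1 transition (1 symbol, 0 ε).
  1|0 : 6 transitions (2 symbol, 4 ε)
  (1|0)* : 10 transitions (2 symbol, 8 ε)
  10 : 3 transitions (2 symbol, 1 ε)
  101 : 5 transitions (3 symbol, 2 ε)
  (1|0)*|10|101 : 24 transitions (7 symbol, 17 ε)
  ((1|0)*|10|101)* : 28 transitions (7 symbol, 21 ε)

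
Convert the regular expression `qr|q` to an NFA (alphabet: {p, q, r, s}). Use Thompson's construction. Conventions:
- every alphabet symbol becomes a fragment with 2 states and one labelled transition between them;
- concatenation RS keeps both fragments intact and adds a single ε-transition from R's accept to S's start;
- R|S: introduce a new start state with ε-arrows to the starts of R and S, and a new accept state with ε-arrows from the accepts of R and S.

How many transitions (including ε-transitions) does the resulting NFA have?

8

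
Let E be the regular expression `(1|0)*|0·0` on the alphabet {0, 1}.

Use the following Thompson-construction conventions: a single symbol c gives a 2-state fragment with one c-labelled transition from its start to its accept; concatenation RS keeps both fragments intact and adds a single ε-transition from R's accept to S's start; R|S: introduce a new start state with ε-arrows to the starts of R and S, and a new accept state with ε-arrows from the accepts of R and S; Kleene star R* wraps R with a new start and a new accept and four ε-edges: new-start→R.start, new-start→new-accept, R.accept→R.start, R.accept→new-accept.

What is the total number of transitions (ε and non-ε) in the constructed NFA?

17

Building bottom-up:
Each of the 4 symbol leaves contributes 1 transition (1 symbol, 0 ε).
  1|0 — 6 transitions (2 symbol, 4 ε)
  (1|0)* — 10 transitions (2 symbol, 8 ε)
  0·0 — 3 transitions (2 symbol, 1 ε)
  (1|0)*|0·0 — 17 transitions (4 symbol, 13 ε)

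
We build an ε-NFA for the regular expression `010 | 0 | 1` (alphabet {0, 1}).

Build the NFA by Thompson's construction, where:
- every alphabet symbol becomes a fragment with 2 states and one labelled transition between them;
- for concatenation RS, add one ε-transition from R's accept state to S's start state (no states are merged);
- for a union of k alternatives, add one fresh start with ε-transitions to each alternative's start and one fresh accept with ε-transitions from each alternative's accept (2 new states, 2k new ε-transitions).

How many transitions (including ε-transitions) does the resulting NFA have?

Bottom-up over the parse tree:
Each of the 5 symbol leaves contributes 1 transition (1 symbol, 0 ε).
  010 → 5 transitions (3 symbol, 2 ε)
  010 | 0 | 1 → 13 transitions (5 symbol, 8 ε)

13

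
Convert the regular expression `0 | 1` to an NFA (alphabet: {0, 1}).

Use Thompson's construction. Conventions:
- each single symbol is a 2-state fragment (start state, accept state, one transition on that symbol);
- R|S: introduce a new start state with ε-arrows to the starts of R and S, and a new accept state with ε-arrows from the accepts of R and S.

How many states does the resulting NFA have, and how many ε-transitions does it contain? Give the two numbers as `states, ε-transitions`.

6, 4

Bottom-up over the parse tree:
Each of the 2 symbol leaves contributes 2 states and 0 ε-transitions.
  0 | 1 → 6 states, 4 ε-transitions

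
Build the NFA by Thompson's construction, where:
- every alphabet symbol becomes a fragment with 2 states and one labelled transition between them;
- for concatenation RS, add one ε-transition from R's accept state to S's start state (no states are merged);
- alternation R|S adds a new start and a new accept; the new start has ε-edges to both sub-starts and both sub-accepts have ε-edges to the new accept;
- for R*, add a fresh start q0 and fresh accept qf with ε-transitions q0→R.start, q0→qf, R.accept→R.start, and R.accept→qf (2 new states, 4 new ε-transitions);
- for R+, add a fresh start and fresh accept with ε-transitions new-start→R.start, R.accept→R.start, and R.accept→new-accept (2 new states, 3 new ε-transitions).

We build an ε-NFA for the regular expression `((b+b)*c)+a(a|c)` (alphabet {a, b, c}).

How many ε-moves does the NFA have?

Recursing over subexpressions:
Each of the 6 symbol leaves contributes 0 ε-transitions.
  b+ : 3 ε-transitions
  b+b : 4 ε-transitions
  (b+b)* : 8 ε-transitions
  (b+b)*c : 9 ε-transitions
  ((b+b)*c)+ : 12 ε-transitions
  a|c : 4 ε-transitions
  ((b+b)*c)+a(a|c) : 18 ε-transitions

18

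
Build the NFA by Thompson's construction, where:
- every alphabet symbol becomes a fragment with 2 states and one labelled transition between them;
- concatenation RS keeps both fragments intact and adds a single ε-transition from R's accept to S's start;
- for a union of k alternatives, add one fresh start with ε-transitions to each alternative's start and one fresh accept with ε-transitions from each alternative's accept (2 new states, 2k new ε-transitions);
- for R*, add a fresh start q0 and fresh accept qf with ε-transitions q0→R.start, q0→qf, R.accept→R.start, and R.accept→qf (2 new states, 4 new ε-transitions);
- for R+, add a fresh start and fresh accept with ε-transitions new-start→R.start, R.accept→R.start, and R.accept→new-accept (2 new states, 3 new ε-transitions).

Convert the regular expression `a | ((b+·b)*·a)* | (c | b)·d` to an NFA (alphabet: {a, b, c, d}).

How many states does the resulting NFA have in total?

24

Bottom-up over the parse tree:
Each of the 7 symbol leaves contributes a 2-state fragment.
  b+ → 4 states
  b+·b → 6 states
  (b+·b)* → 8 states
  (b+·b)*·a → 10 states
  ((b+·b)*·a)* → 12 states
  c | b → 6 states
  (c | b)·d → 8 states
  a | ((b+·b)*·a)* | (c | b)·d → 24 states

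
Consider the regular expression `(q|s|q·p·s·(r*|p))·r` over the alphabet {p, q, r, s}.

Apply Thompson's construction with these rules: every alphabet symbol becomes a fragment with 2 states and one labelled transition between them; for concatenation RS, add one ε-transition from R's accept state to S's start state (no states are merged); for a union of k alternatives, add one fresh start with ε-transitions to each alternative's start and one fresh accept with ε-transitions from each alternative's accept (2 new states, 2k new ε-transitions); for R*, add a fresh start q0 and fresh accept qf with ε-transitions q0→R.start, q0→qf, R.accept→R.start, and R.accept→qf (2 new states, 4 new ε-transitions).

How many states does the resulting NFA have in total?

By structural recursion:
Each of the 8 symbol leaves contributes a 2-state fragment.
  r* = 4 states
  r*|p = 8 states
  q·p·s·(r*|p) = 14 states
  q|s|q·p·s·(r*|p) = 20 states
  (q|s|q·p·s·(r*|p))·r = 22 states

22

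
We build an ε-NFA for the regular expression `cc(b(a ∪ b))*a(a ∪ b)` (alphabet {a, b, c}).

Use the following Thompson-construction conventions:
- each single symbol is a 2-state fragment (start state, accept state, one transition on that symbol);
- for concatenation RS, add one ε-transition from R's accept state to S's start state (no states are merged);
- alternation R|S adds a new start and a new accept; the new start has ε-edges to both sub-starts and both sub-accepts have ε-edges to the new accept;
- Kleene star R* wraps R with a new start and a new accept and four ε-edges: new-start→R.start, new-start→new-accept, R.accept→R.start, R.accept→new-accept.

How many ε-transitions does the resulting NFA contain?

Building bottom-up:
Each of the 8 symbol leaves contributes 0 ε-transitions.
  a ∪ b — 4 ε-transitions
  b(a ∪ b) — 5 ε-transitions
  (b(a ∪ b))* — 9 ε-transitions
  a ∪ b — 4 ε-transitions
  cc(b(a ∪ b))*a(a ∪ b) — 17 ε-transitions

17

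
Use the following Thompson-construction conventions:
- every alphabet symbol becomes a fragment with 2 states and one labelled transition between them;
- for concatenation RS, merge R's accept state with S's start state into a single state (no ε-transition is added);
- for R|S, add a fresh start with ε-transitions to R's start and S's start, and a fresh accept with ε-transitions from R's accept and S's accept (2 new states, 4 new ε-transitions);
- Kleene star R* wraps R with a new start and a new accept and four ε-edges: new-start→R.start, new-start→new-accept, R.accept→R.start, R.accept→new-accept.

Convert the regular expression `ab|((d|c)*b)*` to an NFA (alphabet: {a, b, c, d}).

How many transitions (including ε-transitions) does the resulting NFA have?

Per subexpression:
Each of the 5 symbol leaves contributes 1 transition (1 symbol, 0 ε).
  ab → 2 transitions (2 symbol, 0 ε)
  d|c → 6 transitions (2 symbol, 4 ε)
  (d|c)* → 10 transitions (2 symbol, 8 ε)
  (d|c)*b → 11 transitions (3 symbol, 8 ε)
  ((d|c)*b)* → 15 transitions (3 symbol, 12 ε)
  ab|((d|c)*b)* → 21 transitions (5 symbol, 16 ε)

21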